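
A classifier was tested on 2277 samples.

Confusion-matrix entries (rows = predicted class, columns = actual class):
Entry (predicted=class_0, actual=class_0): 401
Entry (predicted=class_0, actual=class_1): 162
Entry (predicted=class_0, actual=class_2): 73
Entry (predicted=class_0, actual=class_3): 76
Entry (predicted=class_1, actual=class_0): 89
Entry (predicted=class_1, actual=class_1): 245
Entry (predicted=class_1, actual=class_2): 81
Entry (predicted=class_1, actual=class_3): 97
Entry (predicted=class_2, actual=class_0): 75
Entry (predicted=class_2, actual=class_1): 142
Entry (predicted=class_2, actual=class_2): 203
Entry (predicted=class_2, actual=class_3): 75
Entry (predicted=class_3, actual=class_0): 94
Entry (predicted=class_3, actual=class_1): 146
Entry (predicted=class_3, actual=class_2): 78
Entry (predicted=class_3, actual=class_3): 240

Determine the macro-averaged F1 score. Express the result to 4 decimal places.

0.4716

Per-class F1 score (2·TP/(2·TP+FP+FN)):
  class_0: TP=401, FP=162+73+76=311, FN=89+75+94=258 → 802/1371 = 0.58497
  class_1: TP=245, FP=89+81+97=267, FN=162+142+146=450 → 490/1207 = 0.40597
  class_2: TP=203, FP=75+142+75=292, FN=73+81+78=232 → 406/930 = 0.43656
  class_3: TP=240, FP=94+146+78=318, FN=76+97+75=248 → 480/1046 = 0.45889
Macro-F1 score = mean = (0.58497 + 0.40597 + 0.43656 + 0.45889) / 4 = 0.4716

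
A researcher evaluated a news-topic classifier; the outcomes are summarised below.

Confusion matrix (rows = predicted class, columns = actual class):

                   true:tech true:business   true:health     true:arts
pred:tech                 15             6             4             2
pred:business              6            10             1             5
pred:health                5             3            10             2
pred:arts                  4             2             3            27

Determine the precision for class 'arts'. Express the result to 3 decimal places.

precision = TP/(TP+FP).
arts: TP=27, FP=4+2+3=9 → 27/36 = 0.7500

0.750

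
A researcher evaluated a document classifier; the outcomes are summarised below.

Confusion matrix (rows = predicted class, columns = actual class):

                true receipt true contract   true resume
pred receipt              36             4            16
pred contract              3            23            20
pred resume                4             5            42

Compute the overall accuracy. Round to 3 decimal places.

0.660

Accuracy = trace / total = (36+23+42=101) / 153 = 101/153 = 0.660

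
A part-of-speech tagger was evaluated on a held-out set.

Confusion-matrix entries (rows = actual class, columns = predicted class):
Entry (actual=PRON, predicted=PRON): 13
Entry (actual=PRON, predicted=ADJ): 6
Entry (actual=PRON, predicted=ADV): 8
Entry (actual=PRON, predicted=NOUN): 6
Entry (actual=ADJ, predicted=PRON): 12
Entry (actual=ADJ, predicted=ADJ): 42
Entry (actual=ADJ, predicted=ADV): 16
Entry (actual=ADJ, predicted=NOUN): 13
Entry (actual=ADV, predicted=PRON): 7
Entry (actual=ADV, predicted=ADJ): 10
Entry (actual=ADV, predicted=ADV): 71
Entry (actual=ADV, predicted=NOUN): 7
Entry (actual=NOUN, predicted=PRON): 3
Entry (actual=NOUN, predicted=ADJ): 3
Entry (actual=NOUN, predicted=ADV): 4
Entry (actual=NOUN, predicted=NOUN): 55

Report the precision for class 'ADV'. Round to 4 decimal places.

precision = TP/(TP+FP).
ADV: TP=71, FP=8+16+4=28 → 71/99 = 0.71717

0.7172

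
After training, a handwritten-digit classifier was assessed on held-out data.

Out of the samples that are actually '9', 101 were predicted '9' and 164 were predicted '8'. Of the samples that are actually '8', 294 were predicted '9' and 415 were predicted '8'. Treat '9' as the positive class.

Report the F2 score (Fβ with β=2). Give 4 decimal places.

Fβ = (1+β²)·TP / ((1+β²)·TP + β²·FN + FP), with β²=4
= 5·101 / (5·101 + 4·164 + 294) = 0.3471

0.3471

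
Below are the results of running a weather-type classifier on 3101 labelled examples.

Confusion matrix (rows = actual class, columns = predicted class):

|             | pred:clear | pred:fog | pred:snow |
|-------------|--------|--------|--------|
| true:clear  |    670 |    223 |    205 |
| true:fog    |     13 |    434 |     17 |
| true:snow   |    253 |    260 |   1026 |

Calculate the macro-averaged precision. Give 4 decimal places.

0.6704

Per-class precision (TP/(TP+FP)):
  clear: TP=670, FP=13+253=266 → 670/936 = 0.71581
  fog: TP=434, FP=223+260=483 → 434/917 = 0.47328
  snow: TP=1026, FP=205+17=222 → 1026/1248 = 0.82212
Macro-precision = mean = (0.71581 + 0.47328 + 0.82212) / 3 = 0.6704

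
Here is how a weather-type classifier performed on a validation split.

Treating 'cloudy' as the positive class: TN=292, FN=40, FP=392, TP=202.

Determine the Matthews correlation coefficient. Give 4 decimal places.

MCC = (TP·TN − FP·FN) / √((TP+FP)(TP+FN)(TN+FP)(TN+FN))
Numerator = 202·292 − 392·40 = 43304
Denominator = √(594·242·684·332) = √32643445824 = 180674.9729
MCC = 43304 / 180674.9729 = 0.2397

0.2397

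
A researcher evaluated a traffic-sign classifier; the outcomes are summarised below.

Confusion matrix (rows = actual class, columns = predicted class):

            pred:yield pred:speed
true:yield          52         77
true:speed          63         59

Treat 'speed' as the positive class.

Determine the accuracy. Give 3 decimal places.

Accuracy = (TP+TN)/N = (59+52)/251 = 0.442

0.442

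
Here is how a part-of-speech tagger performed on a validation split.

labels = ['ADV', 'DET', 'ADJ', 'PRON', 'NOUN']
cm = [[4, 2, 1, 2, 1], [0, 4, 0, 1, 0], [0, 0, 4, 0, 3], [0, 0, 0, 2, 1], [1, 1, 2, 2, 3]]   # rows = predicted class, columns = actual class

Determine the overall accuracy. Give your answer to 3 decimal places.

Accuracy = trace / total = (4+4+4+2+3=17) / 34 = 17/34 = 0.500

0.500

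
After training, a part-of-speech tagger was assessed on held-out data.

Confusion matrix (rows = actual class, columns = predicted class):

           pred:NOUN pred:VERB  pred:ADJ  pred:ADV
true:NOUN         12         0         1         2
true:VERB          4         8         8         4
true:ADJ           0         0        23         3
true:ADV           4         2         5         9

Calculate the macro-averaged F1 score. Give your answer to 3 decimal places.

Per-class F1 score (2·TP/(2·TP+FP+FN)):
  NOUN: TP=12, FP=4+0+4=8, FN=0+1+2=3 → 24/35 = 0.6857
  VERB: TP=8, FP=0+0+2=2, FN=4+8+4=16 → 16/34 = 0.4706
  ADJ: TP=23, FP=1+8+5=14, FN=0+0+3=3 → 46/63 = 0.7302
  ADV: TP=9, FP=2+4+3=9, FN=4+2+5=11 → 18/38 = 0.4737
Macro-F1 score = mean = (0.6857 + 0.4706 + 0.7302 + 0.4737) / 4 = 0.590

0.590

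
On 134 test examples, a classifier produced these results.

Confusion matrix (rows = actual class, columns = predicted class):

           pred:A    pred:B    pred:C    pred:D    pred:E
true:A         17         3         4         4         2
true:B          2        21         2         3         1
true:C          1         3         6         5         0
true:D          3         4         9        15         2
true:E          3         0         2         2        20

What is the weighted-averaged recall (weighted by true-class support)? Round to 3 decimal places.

0.590

Per-class recall (TP/(TP+FN)):
  A: TP=17, FN=3+4+4+2=13 → 17/30 = 0.5667
  B: TP=21, FN=2+2+3+1=8 → 21/29 = 0.7241
  C: TP=6, FN=1+3+5+0=9 → 6/15 = 0.4000
  D: TP=15, FN=3+4+9+2=18 → 15/33 = 0.4545
  E: TP=20, FN=3+0+2+2=7 → 20/27 = 0.7407
Weighted-recall = Σ (supportᵢ/N)·recallᵢ with N=134: (30/134)·0.5667 + (29/134)·0.7241 + (15/134)·0.4000 + (33/134)·0.4545 + (27/134)·0.7407 = 0.590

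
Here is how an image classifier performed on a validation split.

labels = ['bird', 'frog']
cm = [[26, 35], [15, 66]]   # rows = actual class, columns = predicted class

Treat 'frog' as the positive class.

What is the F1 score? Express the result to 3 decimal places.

0.725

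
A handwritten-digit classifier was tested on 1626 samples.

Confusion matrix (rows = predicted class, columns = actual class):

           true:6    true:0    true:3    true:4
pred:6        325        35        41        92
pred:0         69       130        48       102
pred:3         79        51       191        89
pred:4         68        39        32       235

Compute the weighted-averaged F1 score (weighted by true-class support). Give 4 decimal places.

0.5460

Per-class F1 score (2·TP/(2·TP+FP+FN)):
  6: TP=325, FP=35+41+92=168, FN=69+79+68=216 → 650/1034 = 0.62863
  0: TP=130, FP=69+48+102=219, FN=35+51+39=125 → 260/604 = 0.43046
  3: TP=191, FP=79+51+89=219, FN=41+48+32=121 → 382/722 = 0.52909
  4: TP=235, FP=68+39+32=139, FN=92+102+89=283 → 470/892 = 0.52691
Weighted-F1 score = Σ (supportᵢ/N)·F1 scoreᵢ with N=1626: (541/1626)·0.62863 + (255/1626)·0.43046 + (312/1626)·0.52909 + (518/1626)·0.52691 = 0.5460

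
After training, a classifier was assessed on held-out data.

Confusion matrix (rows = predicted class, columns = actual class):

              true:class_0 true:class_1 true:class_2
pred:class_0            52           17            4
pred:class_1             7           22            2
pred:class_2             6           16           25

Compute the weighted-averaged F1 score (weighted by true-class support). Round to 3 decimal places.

0.642

Per-class F1 score (2·TP/(2·TP+FP+FN)):
  class_0: TP=52, FP=17+4=21, FN=7+6=13 → 104/138 = 0.7536
  class_1: TP=22, FP=7+2=9, FN=17+16=33 → 44/86 = 0.5116
  class_2: TP=25, FP=6+16=22, FN=4+2=6 → 50/78 = 0.6410
Weighted-F1 score = Σ (supportᵢ/N)·F1 scoreᵢ with N=151: (65/151)·0.7536 + (55/151)·0.5116 + (31/151)·0.6410 = 0.642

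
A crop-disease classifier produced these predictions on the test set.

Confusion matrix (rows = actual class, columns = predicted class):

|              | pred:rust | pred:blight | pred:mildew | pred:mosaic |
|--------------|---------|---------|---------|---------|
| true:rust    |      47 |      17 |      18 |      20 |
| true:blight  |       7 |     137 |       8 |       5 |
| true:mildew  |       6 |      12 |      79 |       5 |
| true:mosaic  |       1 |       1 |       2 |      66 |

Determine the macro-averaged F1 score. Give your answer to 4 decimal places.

0.7434

Per-class F1 score (2·TP/(2·TP+FP+FN)):
  rust: TP=47, FP=7+6+1=14, FN=17+18+20=55 → 94/163 = 0.57669
  blight: TP=137, FP=17+12+1=30, FN=7+8+5=20 → 274/324 = 0.84568
  mildew: TP=79, FP=18+8+2=28, FN=6+12+5=23 → 158/209 = 0.75598
  mosaic: TP=66, FP=20+5+5=30, FN=1+1+2=4 → 132/166 = 0.79518
Macro-F1 score = mean = (0.57669 + 0.84568 + 0.75598 + 0.79518) / 4 = 0.7434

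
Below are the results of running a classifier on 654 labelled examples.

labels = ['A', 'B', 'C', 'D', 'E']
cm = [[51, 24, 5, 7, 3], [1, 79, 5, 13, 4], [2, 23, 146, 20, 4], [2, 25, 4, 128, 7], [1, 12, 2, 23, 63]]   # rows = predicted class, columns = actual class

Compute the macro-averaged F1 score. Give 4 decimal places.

Per-class F1 score (2·TP/(2·TP+FP+FN)):
  A: TP=51, FP=24+5+7+3=39, FN=1+2+2+1=6 → 102/147 = 0.69388
  B: TP=79, FP=1+5+13+4=23, FN=24+23+25+12=84 → 158/265 = 0.59623
  C: TP=146, FP=2+23+20+4=49, FN=5+5+4+2=16 → 292/357 = 0.81793
  D: TP=128, FP=2+25+4+7=38, FN=7+13+20+23=63 → 256/357 = 0.71709
  E: TP=63, FP=1+12+2+23=38, FN=3+4+4+7=18 → 126/182 = 0.69231
Macro-F1 score = mean = (0.69388 + 0.59623 + 0.81793 + 0.71709 + 0.69231) / 5 = 0.7035

0.7035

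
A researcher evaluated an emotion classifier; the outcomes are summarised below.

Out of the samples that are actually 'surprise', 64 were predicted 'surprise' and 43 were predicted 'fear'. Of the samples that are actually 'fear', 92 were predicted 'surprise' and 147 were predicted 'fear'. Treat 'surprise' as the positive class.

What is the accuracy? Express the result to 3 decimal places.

0.610

Accuracy = (TP+TN)/N = (64+147)/346 = 0.610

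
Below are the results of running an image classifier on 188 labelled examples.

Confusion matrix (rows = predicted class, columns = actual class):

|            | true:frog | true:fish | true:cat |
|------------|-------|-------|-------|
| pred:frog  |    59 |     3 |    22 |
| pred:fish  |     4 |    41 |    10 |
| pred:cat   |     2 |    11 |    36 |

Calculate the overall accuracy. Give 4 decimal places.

0.7234

Accuracy = trace / total = (59+41+36=136) / 188 = 136/188 = 0.7234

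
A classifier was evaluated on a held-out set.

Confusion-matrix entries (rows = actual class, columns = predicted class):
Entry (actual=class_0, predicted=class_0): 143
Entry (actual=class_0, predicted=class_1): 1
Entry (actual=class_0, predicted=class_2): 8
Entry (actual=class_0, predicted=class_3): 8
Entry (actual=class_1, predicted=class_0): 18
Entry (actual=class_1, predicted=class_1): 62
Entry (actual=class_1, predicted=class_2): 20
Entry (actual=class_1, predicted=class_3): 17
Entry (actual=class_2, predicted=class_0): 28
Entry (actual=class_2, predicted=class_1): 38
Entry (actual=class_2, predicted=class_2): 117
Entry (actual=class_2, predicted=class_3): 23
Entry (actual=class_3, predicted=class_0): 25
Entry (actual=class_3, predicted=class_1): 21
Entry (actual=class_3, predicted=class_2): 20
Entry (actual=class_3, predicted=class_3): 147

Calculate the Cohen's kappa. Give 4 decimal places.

0.5616

Observed agreement pₒ = trace/N = 469/696 = 0.67385
Expected agreement pₑ = Σ (rowᵢ·colᵢ)/N² = (160·214 + 117·122 + 206·165 + 213·195)/696² = 0.25606
κ = (pₒ − pₑ)/(1 − pₑ) = (0.67385 − 0.25606)/(1 − 0.25606) = 0.5616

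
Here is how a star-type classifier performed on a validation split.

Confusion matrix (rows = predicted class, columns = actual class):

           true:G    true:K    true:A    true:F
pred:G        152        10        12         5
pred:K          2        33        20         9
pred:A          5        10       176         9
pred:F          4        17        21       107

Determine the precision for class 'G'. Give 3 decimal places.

Treat 'G' as positive and all other classes as negative.
precision = TP/(TP+FP).
G: TP=152, FP=10+12+5=27 → 152/179 = 0.8492

0.849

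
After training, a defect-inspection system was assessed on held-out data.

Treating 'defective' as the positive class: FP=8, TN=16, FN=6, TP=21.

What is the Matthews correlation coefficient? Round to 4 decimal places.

MCC = (TP·TN − FP·FN) / √((TP+FP)(TP+FN)(TN+FP)(TN+FN))
Numerator = 21·16 − 8·6 = 288
Denominator = √(29·27·24·22) = √413424 = 642.9806
MCC = 288 / 642.9806 = 0.4479

0.4479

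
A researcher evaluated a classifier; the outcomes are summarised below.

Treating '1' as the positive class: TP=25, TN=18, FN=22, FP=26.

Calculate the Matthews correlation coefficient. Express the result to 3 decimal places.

-0.059

MCC = (TP·TN − FP·FN) / √((TP+FP)(TP+FN)(TN+FP)(TN+FN))
Numerator = 25·18 − 26·22 = -122
Denominator = √(51·47·44·40) = √4218720 = 2053.9523
MCC = -122 / 2053.9523 = -0.059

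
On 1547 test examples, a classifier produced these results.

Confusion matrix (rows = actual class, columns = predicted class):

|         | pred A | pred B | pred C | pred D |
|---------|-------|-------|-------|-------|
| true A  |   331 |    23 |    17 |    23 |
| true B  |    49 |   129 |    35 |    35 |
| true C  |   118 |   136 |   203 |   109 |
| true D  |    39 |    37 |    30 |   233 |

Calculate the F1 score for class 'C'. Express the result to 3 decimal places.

0.477

Treat 'C' as positive and all other classes as negative.
F1 score = 2·TP/(2·TP+FP+FN).
C: TP=203, FP=17+35+30=82, FN=118+136+109=363 → 406/851 = 0.4771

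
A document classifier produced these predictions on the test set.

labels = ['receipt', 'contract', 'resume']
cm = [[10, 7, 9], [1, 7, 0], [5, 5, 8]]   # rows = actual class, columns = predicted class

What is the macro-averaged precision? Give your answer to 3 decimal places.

0.488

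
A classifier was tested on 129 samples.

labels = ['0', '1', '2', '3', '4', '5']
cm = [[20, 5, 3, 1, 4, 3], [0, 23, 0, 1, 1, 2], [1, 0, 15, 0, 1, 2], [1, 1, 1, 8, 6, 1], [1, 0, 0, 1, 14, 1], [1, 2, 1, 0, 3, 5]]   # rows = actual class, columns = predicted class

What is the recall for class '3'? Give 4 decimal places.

recall = TP/(TP+FN).
3: TP=8, FN=1+1+1+6+1=10 → 8/18 = 0.44444

0.4444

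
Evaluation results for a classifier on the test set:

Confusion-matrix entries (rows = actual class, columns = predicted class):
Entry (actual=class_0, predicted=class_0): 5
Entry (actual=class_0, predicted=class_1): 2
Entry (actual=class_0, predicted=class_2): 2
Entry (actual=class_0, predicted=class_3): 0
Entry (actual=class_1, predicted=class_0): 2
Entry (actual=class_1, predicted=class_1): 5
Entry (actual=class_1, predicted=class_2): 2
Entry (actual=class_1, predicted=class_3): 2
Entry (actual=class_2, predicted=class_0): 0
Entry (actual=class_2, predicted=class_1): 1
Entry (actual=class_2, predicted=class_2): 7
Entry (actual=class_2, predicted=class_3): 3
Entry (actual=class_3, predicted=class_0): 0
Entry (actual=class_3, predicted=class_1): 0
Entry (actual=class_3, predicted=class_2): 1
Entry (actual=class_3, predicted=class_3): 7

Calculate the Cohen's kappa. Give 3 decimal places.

0.488

Observed agreement pₒ = trace/N = 24/39 = 0.6154
Expected agreement pₑ = Σ (rowᵢ·colᵢ)/N² = (9·7 + 11·8 + 11·12 + 8·12)/39² = 0.2492
κ = (pₒ − pₑ)/(1 − pₑ) = (0.6154 − 0.2492)/(1 − 0.2492) = 0.488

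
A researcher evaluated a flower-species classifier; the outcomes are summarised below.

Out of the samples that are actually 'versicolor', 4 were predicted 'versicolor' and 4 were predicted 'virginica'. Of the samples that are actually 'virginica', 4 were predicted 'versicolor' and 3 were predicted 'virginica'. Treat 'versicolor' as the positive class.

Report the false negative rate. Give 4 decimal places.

0.5000

FNR = FN/(FN+TP) = 4/(4+4) = 0.5000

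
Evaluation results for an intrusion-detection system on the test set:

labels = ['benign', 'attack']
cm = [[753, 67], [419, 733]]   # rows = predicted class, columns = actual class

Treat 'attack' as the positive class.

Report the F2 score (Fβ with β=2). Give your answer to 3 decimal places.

Fβ = (1+β²)·TP / ((1+β²)·TP + β²·FN + FP), with β²=4
= 5·733 / (5·733 + 4·67 + 419) = 0.842

0.842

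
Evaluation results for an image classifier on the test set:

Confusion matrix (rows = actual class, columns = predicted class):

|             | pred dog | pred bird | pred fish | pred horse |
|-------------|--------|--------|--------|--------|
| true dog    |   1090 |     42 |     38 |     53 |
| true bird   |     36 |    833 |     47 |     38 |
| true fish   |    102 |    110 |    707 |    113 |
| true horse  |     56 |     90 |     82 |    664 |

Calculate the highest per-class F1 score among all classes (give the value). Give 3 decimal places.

Per-class F1 score (2·TP/(2·TP+FP+FN)):
  dog: TP=1090, FP=36+102+56=194, FN=42+38+53=133 → 2180/2507 = 0.8696
  bird: TP=833, FP=42+110+90=242, FN=36+47+38=121 → 1666/2029 = 0.8211
  fish: TP=707, FP=38+47+82=167, FN=102+110+113=325 → 1414/1906 = 0.7419
  horse: TP=664, FP=53+38+113=204, FN=56+90+82=228 → 1328/1760 = 0.7545
Highest is class 'dog' with F1 score = 0.870.

0.870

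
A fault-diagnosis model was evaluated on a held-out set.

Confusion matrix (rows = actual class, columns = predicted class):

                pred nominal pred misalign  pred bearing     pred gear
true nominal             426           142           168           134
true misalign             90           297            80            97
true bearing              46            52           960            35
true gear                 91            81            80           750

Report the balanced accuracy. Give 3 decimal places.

0.661

Balanced accuracy = mean of per-class recall.
  nominal: recall = 426/870 = 0.4897
  misalign: recall = 297/564 = 0.5266
  bearing: recall = 960/1093 = 0.8783
  gear: recall = 750/1002 = 0.7485
Mean = (0.4897 + 0.5266 + 0.8783 + 0.7485) / 4 = 0.661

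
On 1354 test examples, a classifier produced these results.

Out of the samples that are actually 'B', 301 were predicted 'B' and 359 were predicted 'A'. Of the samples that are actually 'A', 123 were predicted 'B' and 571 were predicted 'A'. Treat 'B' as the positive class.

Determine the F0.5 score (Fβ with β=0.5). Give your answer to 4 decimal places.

Fβ = (1+β²)·TP / ((1+β²)·TP + β²·FN + FP), with β²=1/4
= 1.25·301 / (1.25·301 + 0.25·359 + 123) = 0.6388

0.6388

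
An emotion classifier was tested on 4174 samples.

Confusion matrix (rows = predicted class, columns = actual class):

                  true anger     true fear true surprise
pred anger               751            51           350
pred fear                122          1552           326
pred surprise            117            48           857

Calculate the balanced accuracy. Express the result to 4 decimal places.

0.7526

Balanced accuracy = mean of per-class recall.
  anger: recall = 751/990 = 0.75859
  fear: recall = 1552/1651 = 0.94004
  surprise: recall = 857/1533 = 0.55903
Mean = (0.75859 + 0.94004 + 0.55903) / 3 = 0.7526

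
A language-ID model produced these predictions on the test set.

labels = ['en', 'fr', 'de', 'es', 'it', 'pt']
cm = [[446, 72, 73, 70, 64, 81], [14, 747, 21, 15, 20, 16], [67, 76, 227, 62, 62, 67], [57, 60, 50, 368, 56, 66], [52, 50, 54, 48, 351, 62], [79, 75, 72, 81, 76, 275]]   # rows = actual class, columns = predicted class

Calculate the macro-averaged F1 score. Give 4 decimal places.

Per-class F1 score (2·TP/(2·TP+FP+FN)):
  en: TP=446, FP=14+67+57+52+79=269, FN=72+73+70+64+81=360 → 892/1521 = 0.58646
  fr: TP=747, FP=72+76+60+50+75=333, FN=14+21+15+20+16=86 → 1494/1913 = 0.78097
  de: TP=227, FP=73+21+50+54+72=270, FN=67+76+62+62+67=334 → 454/1058 = 0.42911
  es: TP=368, FP=70+15+62+48+81=276, FN=57+60+50+56+66=289 → 736/1301 = 0.56572
  it: TP=351, FP=64+20+62+56+76=278, FN=52+50+54+48+62=266 → 702/1246 = 0.56340
  pt: TP=275, FP=81+16+67+66+62=292, FN=79+75+72+81+76=383 → 550/1225 = 0.44898
Macro-F1 score = mean = (0.58646 + 0.78097 + 0.42911 + 0.56572 + 0.56340 + 0.44898) / 6 = 0.5624

0.5624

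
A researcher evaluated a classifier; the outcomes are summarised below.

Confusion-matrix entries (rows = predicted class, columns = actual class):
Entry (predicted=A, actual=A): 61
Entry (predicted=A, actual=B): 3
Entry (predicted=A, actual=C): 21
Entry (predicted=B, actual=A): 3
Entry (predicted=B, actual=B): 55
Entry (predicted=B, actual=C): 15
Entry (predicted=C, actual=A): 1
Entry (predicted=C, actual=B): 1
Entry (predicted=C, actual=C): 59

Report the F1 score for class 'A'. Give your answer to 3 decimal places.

0.813

F1 score = 2·TP/(2·TP+FP+FN).
A: TP=61, FP=3+21=24, FN=3+1=4 → 122/150 = 0.8133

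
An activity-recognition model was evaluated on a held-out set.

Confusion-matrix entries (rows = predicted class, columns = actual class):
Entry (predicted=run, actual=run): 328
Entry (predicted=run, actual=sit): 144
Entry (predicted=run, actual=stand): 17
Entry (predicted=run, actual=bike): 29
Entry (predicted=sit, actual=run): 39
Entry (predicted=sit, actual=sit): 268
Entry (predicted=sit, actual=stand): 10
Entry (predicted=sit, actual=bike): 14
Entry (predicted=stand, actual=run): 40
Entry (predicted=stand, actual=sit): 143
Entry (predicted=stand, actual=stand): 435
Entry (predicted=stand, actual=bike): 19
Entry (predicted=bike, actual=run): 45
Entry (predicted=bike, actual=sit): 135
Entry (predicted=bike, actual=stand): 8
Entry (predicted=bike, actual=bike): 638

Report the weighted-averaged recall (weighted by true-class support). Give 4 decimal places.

Per-class recall (TP/(TP+FN)):
  run: TP=328, FN=39+40+45=124 → 328/452 = 0.72566
  sit: TP=268, FN=144+143+135=422 → 268/690 = 0.38841
  stand: TP=435, FN=17+10+8=35 → 435/470 = 0.92553
  bike: TP=638, FN=29+14+19=62 → 638/700 = 0.91143
Weighted-recall = Σ (supportᵢ/N)·recallᵢ with N=2312: (452/2312)·0.72566 + (690/2312)·0.38841 + (470/2312)·0.92553 + (700/2312)·0.91143 = 0.7219

0.7219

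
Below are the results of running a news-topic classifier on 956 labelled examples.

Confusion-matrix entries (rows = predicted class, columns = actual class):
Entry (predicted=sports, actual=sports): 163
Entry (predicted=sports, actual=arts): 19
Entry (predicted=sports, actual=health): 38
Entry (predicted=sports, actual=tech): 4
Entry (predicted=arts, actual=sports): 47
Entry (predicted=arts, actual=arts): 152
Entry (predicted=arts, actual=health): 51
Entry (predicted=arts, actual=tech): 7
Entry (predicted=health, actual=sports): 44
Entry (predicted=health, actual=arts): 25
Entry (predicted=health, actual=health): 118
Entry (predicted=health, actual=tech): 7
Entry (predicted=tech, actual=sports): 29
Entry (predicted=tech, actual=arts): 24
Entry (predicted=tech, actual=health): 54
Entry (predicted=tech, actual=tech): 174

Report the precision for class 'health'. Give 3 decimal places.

0.608

precision = TP/(TP+FP).
health: TP=118, FP=44+25+7=76 → 118/194 = 0.6082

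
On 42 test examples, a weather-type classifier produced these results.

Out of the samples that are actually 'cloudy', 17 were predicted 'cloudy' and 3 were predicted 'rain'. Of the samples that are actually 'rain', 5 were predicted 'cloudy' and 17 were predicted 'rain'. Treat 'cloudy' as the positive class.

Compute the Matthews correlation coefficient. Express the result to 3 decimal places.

MCC = (TP·TN − FP·FN) / √((TP+FP)(TP+FN)(TN+FP)(TN+FN))
Numerator = 17·17 − 5·3 = 274
Denominator = √(22·20·22·20) = √193600 = 440.0000
MCC = 274 / 440.0000 = 0.623

0.623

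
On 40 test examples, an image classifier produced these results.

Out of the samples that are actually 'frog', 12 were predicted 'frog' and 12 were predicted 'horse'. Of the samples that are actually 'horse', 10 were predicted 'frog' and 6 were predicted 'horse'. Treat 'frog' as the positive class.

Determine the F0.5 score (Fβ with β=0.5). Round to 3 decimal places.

Fβ = (1+β²)·TP / ((1+β²)·TP + β²·FN + FP), with β²=1/4
= 1.25·12 / (1.25·12 + 0.25·12 + 10) = 0.536

0.536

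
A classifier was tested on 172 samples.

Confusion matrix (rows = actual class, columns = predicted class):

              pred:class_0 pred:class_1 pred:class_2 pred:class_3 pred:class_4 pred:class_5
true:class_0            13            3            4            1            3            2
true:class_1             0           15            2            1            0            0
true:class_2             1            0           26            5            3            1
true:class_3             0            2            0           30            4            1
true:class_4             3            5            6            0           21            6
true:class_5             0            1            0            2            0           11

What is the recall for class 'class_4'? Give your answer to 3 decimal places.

One-vs-rest for 'class_4': TP = diagonal; FP = other classes predicted 'class_4'; FN = 'class_4' predicted as other.
recall = TP/(TP+FN).
class_4: TP=21, FN=3+5+6+0+6=20 → 21/41 = 0.5122

0.512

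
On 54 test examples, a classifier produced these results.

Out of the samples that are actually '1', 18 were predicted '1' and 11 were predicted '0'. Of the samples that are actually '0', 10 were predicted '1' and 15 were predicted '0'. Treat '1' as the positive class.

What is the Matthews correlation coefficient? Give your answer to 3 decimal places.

MCC = (TP·TN − FP·FN) / √((TP+FP)(TP+FN)(TN+FP)(TN+FN))
Numerator = 18·15 − 10·11 = 160
Denominator = √(28·29·25·26) = √527800 = 726.4985
MCC = 160 / 726.4985 = 0.220

0.220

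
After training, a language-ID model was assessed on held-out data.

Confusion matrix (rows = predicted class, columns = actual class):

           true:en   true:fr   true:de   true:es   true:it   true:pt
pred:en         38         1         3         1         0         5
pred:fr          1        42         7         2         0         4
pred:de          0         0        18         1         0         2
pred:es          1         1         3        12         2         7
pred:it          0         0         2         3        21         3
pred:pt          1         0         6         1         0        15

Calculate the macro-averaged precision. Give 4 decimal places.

0.7061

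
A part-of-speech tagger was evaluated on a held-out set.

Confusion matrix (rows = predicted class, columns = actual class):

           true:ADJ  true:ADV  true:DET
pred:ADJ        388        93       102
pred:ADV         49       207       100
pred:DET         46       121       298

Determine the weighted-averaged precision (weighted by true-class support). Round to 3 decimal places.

Per-class precision (TP/(TP+FP)):
  ADJ: TP=388, FP=93+102=195 → 388/583 = 0.6655
  ADV: TP=207, FP=49+100=149 → 207/356 = 0.5815
  DET: TP=298, FP=46+121=167 → 298/465 = 0.6409
Weighted-precision = Σ (supportᵢ/N)·precisionᵢ with N=1404: (483/1404)·0.6655 + (421/1404)·0.5815 + (500/1404)·0.6409 = 0.632

0.632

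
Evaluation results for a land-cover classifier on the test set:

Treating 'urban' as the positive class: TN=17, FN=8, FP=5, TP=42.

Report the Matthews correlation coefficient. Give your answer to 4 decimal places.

0.5928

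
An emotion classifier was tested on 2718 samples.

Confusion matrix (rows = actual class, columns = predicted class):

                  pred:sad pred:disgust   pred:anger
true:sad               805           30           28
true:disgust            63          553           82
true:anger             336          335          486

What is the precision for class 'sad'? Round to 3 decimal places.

precision = TP/(TP+FP).
sad: TP=805, FP=63+336=399 → 805/1204 = 0.6686

0.669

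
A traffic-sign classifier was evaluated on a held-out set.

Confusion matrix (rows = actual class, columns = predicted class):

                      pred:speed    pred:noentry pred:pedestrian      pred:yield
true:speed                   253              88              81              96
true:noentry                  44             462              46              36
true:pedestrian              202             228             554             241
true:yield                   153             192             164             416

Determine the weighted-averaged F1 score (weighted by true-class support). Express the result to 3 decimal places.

0.515

Per-class F1 score (2·TP/(2·TP+FP+FN)):
  speed: TP=253, FP=44+202+153=399, FN=88+81+96=265 → 506/1170 = 0.4325
  noentry: TP=462, FP=88+228+192=508, FN=44+46+36=126 → 924/1558 = 0.5931
  pedestrian: TP=554, FP=81+46+164=291, FN=202+228+241=671 → 1108/2070 = 0.5353
  yield: TP=416, FP=96+36+241=373, FN=153+192+164=509 → 832/1714 = 0.4854
Weighted-F1 score = Σ (supportᵢ/N)·F1 scoreᵢ with N=3256: (518/3256)·0.4325 + (588/3256)·0.5931 + (1225/3256)·0.5353 + (925/3256)·0.4854 = 0.515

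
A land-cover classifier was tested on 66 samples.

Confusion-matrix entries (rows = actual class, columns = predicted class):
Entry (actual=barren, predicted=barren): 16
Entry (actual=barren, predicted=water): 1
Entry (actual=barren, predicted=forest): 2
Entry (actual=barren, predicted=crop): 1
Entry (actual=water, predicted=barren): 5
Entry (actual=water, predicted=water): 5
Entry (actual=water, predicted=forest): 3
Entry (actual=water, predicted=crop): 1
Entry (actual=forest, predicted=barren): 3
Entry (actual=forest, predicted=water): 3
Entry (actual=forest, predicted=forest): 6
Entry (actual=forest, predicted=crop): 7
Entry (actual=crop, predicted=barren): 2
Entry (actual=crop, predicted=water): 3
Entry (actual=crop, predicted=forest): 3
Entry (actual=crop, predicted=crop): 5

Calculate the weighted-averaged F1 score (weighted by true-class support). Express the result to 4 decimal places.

Per-class F1 score (2·TP/(2·TP+FP+FN)):
  barren: TP=16, FP=5+3+2=10, FN=1+2+1=4 → 32/46 = 0.69565
  water: TP=5, FP=1+3+3=7, FN=5+3+1=9 → 10/26 = 0.38462
  forest: TP=6, FP=2+3+3=8, FN=3+3+7=13 → 12/33 = 0.36364
  crop: TP=5, FP=1+1+7=9, FN=2+3+3=8 → 10/27 = 0.37037
Weighted-F1 score = Σ (supportᵢ/N)·F1 scoreᵢ with N=66: (20/66)·0.69565 + (14/66)·0.38462 + (19/66)·0.36364 + (13/66)·0.37037 = 0.4700

0.4700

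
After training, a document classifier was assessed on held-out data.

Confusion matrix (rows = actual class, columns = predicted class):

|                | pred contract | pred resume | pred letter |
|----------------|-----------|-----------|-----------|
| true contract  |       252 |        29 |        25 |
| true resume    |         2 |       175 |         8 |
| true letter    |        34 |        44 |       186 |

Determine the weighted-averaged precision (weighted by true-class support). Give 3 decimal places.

0.825

Per-class precision (TP/(TP+FP)):
  contract: TP=252, FP=2+34=36 → 252/288 = 0.8750
  resume: TP=175, FP=29+44=73 → 175/248 = 0.7056
  letter: TP=186, FP=25+8=33 → 186/219 = 0.8493
Weighted-precision = Σ (supportᵢ/N)·precisionᵢ with N=755: (306/755)·0.8750 + (185/755)·0.7056 + (264/755)·0.8493 = 0.825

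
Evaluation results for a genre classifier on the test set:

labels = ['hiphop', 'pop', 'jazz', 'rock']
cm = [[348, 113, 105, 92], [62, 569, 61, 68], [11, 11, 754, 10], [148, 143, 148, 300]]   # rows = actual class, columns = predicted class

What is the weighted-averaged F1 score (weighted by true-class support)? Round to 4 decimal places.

0.6528

Per-class F1 score (2·TP/(2·TP+FP+FN)):
  hiphop: TP=348, FP=62+11+148=221, FN=113+105+92=310 → 696/1227 = 0.56724
  pop: TP=569, FP=113+11+143=267, FN=62+61+68=191 → 1138/1596 = 0.71303
  jazz: TP=754, FP=105+61+148=314, FN=11+11+10=32 → 1508/1854 = 0.81338
  rock: TP=300, FP=92+68+10=170, FN=148+143+148=439 → 600/1209 = 0.49628
Weighted-F1 score = Σ (supportᵢ/N)·F1 scoreᵢ with N=2943: (658/2943)·0.56724 + (760/2943)·0.71303 + (786/2943)·0.81338 + (739/2943)·0.49628 = 0.6528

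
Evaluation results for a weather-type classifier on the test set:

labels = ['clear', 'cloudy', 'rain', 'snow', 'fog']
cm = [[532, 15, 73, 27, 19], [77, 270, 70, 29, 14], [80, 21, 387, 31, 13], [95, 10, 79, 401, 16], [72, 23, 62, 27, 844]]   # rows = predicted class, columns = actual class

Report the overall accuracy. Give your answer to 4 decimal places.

Accuracy = trace / total = (532+270+387+401+844=2434) / 3287 = 2434/3287 = 0.7405

0.7405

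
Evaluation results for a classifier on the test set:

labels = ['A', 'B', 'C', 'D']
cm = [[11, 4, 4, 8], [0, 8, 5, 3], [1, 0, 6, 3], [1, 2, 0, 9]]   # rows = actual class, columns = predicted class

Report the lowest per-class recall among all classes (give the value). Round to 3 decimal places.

0.407

Per-class recall (TP/(TP+FN)):
  A: TP=11, FN=4+4+8=16 → 11/27 = 0.4074
  B: TP=8, FN=0+5+3=8 → 8/16 = 0.5000
  C: TP=6, FN=1+0+3=4 → 6/10 = 0.6000
  D: TP=9, FN=1+2+0=3 → 9/12 = 0.7500
Lowest is class 'A' with recall = 0.407.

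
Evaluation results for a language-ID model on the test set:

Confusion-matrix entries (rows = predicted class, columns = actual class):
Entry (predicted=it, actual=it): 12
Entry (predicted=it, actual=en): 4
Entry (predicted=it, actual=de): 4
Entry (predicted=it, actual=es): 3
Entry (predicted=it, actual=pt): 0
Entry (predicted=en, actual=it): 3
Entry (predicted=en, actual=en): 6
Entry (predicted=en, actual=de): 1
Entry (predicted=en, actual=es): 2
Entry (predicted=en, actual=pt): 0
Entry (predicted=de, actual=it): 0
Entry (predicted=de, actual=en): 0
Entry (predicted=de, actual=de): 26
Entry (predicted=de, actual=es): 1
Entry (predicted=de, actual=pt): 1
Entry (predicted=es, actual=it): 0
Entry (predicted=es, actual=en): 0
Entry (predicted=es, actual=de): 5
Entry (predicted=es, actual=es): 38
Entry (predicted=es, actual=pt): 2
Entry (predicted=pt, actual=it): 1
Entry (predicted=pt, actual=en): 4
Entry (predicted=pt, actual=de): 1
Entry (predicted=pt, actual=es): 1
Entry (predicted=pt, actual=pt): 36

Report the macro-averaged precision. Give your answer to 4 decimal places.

0.7264

Per-class precision (TP/(TP+FP)):
  it: TP=12, FP=4+4+3+0=11 → 12/23 = 0.52174
  en: TP=6, FP=3+1+2+0=6 → 6/12 = 0.50000
  de: TP=26, FP=0+0+1+1=2 → 26/28 = 0.92857
  es: TP=38, FP=0+0+5+2=7 → 38/45 = 0.84444
  pt: TP=36, FP=1+4+1+1=7 → 36/43 = 0.83721
Macro-precision = mean = (0.52174 + 0.50000 + 0.92857 + 0.84444 + 0.83721) / 5 = 0.7264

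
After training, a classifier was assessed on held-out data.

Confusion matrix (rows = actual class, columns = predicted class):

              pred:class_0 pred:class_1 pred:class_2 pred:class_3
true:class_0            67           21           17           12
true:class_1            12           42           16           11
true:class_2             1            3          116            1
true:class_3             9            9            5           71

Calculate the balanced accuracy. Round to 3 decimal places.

Balanced accuracy = mean of per-class recall.
  class_0: recall = 67/117 = 0.5726
  class_1: recall = 42/81 = 0.5185
  class_2: recall = 116/121 = 0.9587
  class_3: recall = 71/94 = 0.7553
Mean = (0.5726 + 0.5185 + 0.9587 + 0.7553) / 4 = 0.701

0.701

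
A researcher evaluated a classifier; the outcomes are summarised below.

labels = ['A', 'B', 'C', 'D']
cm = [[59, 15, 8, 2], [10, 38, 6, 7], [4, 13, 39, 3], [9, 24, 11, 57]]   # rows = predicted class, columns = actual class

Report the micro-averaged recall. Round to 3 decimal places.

0.633

Micro-averaging pools counts across classes: ΣTP=193, ΣFP=112, ΣFN=112.
Micro-recall = TP/(TP+FN) on pooled counts = 0.633 (equals overall accuracy in single-label multiclass).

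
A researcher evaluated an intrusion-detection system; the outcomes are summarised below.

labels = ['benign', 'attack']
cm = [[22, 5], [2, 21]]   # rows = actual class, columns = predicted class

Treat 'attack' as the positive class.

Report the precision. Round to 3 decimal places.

Precision = TP/(TP+FP) = 21/(21+5) = 21/26 = 0.808

0.808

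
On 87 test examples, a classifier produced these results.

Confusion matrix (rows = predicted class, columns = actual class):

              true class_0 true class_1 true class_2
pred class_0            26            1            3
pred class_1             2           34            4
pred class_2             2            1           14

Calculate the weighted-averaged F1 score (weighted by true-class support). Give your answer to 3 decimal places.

0.847

Per-class F1 score (2·TP/(2·TP+FP+FN)):
  class_0: TP=26, FP=1+3=4, FN=2+2=4 → 52/60 = 0.8667
  class_1: TP=34, FP=2+4=6, FN=1+1=2 → 68/76 = 0.8947
  class_2: TP=14, FP=2+1=3, FN=3+4=7 → 28/38 = 0.7368
Weighted-F1 score = Σ (supportᵢ/N)·F1 scoreᵢ with N=87: (30/87)·0.8667 + (36/87)·0.8947 + (21/87)·0.7368 = 0.847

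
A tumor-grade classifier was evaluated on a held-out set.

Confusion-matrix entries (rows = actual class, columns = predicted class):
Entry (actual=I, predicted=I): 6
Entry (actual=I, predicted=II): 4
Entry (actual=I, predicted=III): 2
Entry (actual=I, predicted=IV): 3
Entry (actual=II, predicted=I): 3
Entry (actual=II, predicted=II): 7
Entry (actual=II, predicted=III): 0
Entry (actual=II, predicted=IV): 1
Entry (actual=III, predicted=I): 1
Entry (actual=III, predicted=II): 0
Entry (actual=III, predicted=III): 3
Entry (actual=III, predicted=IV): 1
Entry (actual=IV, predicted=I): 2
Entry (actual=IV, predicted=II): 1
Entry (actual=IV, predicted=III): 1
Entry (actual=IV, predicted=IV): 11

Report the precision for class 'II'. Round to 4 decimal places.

One-vs-rest for 'II': TP = diagonal; FP = other classes predicted 'II'; FN = 'II' predicted as other.
precision = TP/(TP+FP).
II: TP=7, FP=4+0+1=5 → 7/12 = 0.58333

0.5833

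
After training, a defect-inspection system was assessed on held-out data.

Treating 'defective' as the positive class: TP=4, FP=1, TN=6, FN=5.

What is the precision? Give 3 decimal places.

0.800

Precision = TP/(TP+FP) = 4/(4+1) = 4/5 = 0.800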